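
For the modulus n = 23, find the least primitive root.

φ(23) = 23 − 1 = 22 = 2 · 11.
Test candidates g = 2, 3, … against the prime factors q ∈ {2, 11} of φ(23): g is a generator iff g^(22/q) ≢ 1 for every such q.
g = 2: 2^11 ≡ 1 — hits 1, so not a primitive root.
g = 3: 3^11 ≡ 1 — hits 1, so not a primitive root.
g = 4: 4^11 ≡ 1 — hits 1, so not a primitive root.
g = 5: 5^11 ≡ 22; 5^2 ≡ 2 — none is 1, so 5 is a primitive root.
So 5 is the smallest generator of (Z/23Z)^×.

5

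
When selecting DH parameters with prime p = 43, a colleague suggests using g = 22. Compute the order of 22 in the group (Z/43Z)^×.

14

ord(22) | φ(43) = 43 − 1 = 42 = 2 · 3 · 7.
Divisors of 42: 1, 2, 3, 6, 7, 14, 21, 42.
Test each divisor d:
22^1 ≡ 22
22^2 ≡ 11
22^3 ≡ 27
22^6 ≡ 41
22^7 ≡ 42
22^14 ≡ 1
So ord_43(22) = 14.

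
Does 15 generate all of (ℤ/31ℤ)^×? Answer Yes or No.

φ(31) = 31 − 1 = 30 = 2 · 3 · 5.
15 is a primitive root mod 31 iff 15^(φ(31)/q) ≢ 1 for every prime q | φ(31), i.e. q ∈ {2, 3, 5}.
15^15 ≡ 30 (mod 31)  [q = 2: ≢ 1 ✓]
15^10 ≡ 1 (mod 31)  [q = 3: ≡ 1 ✗]
15^6 ≡ 16 (mod 31)  [q = 5: ≢ 1 ✓]
The check at q = 3 fails, so 15 generates a proper subgroup.

No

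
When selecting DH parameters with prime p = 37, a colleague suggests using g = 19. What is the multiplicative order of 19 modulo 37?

36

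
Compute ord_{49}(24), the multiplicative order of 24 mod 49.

Since 24 ∈ (Z/49Z)^×, its order divides φ(49) = φ(7^2) = 7·(7−1) = 42 = 2 · 3 · 7.
Divisors of 42: 1, 2, 3, 6, 7, 14, 21, 42.
Check 24^d mod 49 for each divisor in increasing order:
24^1 ≡ 24 (mod 49)
24^2 ≡ 37 (mod 49)
24^3 ≡ 6 (mod 49)
24^6 ≡ 36 (mod 49)
24^7 ≡ 31 (mod 49)
24^14 ≡ 30 (mod 49)
24^21 ≡ 48 (mod 49)
24^42 ≡ 1 (mod 49) ✓
So ord_49(24) = 42.

42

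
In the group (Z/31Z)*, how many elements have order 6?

φ(31) = 31 − 1 = 30 = 2 · 3 · 5.
Since (Z/31Z)^× is cyclic of order 30, the number of elements of order d is φ(d) when d | 30 and 0 otherwise.
6 = 2 · 3 divides 30, and φ(6) = 2.

2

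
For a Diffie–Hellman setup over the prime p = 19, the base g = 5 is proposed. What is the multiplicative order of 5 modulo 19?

9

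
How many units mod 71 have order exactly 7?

6

φ(71) = 71 − 1 = 70 = 2 · 5 · 7.
In a cyclic group of order 70, there are φ(d) elements of order d for each divisor d of 70, and zero for non-divisors.
7 | 70, and φ(7) = 7 − 1 = 6.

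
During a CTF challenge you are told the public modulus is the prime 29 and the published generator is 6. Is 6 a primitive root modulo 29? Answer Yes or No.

No

φ(29) = 29 − 1 = 28 = 2^2 · 7.
6 is a primitive root mod 29 iff 6^(φ(29)/q) ≢ 1 for every prime q | φ(29), i.e. q ∈ {2, 7}.
6^14 ≡ 1 (mod 29)  [q = 2: ≡ 1 ✗]
6^4 ≡ 20 (mod 29)  [q = 7: ≢ 1 ✓]
Since 6^14 ≡ 1, the order of 6 divides 14 < 28, so 6 is not a primitive root.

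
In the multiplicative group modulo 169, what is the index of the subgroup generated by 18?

3

ord(18) | φ(169) = φ(13^2) = 13·(13−1) = 156 = 2^2 · 3 · 13.
Divisors of 156: 1, 2, 3, 4, 6, 12, 13, 26, 39, 52, 78, 156.
Compute 18^d (mod 169) for the divisors d until we hit 1:
18^1 ≡ 18 (mod 169)
18^2 ≡ 155 (mod 169)
18^3 ≡ 86 (mod 169)
18^4 ≡ 27 (mod 169)
18^6 ≡ 129 (mod 169)
18^12 ≡ 79 (mod 169)
18^13 ≡ 70 (mod 169)
18^26 ≡ 168 (mod 169)
18^39 ≡ 99 (mod 169)
18^52 ≡ 1 (mod 169) ✓
Thus |⟨18⟩| = ord(18) = 52.
[(Z/169Z)^× : ⟨18⟩] = 156/52 = 3.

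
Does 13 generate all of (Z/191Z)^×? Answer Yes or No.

No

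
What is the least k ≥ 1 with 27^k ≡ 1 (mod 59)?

29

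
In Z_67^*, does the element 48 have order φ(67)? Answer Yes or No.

Yes

φ(67) = 67 − 1 = 66 = 2 · 3 · 11.
Test 48^(66/q) mod 67 for each prime factor q of 66:
48^33 ≡ 66 (mod 67)  [q = 2: ≢ 1 ✓]
48^22 ≡ 37 (mod 67)  [q = 3: ≢ 1 ✓]
48^6 ≡ 22 (mod 67)  [q = 11: ≢ 1 ✓]
None equal 1, so ord_67(48) = 66: 48 is a primitive root.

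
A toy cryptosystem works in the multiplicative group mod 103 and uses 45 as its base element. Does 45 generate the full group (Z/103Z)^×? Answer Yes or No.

Yes

φ(103) = 103 − 1 = 102 = 2 · 3 · 17.
45 is a primitive root mod 103 iff 45^(φ(103)/q) ≢ 1 for every prime q | φ(103), i.e. q ∈ {2, 3, 17}.
45^51 ≡ 102 (mod 103)  [q = 2: ≢ 1 ✓]
45^34 ≡ 56 (mod 103)  [q = 3: ≢ 1 ✓]
45^6 ≡ 76 (mod 103)  [q = 17: ≢ 1 ✓]
All checks pass, so 45 has order 102 and is a primitive root modulo 103.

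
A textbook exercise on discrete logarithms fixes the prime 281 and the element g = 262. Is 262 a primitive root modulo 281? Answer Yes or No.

φ(281) = 281 − 1 = 280 = 2^3 · 5 · 7.
It suffices to check that the order of 262 is not a proper divisor of 280: compute 262^(280/q) for q ∈ {2, 5, 7}.
262^140 ≡ 280 (mod 281)  [q = 2: ≢ 1 ✓]
262^56 ≡ 86 (mod 281)  [q = 5: ≢ 1 ✓]
262^40 ≡ 165 (mod 281)  [q = 7: ≢ 1 ✓]
Every test exponent gives a nontrivial residue, hence 262 generates the full group.

Yes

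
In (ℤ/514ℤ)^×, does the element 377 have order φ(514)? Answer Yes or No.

No

φ(514) = φ(2)·φ(257) = 1·256 = 256 = 2^8.
Test 377^(256/q) mod 514 for each prime factor q of 256:
377^128 ≡ 1 (mod 514)  [q = 2: ≡ 1 ✗]
377^128 ≡ 1 shows ord(377) | 128, strictly less than φ(514); not a primitive root.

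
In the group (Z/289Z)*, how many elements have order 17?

16

φ(289) = φ(17^2) = 17·(17−1) = 272 = 2^4 · 17.
In a cyclic group of order 272, there are φ(d) elements of order d for each divisor d of 272, and zero for non-divisors.
17 | 272, and φ(17) = 17 − 1 = 16.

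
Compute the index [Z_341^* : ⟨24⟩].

10

Since 24 ∈ (Z/341Z)^×, its order divides φ(341) = φ(11·31) = (11−1)·(31−1) = 10·30 = 300 = 2^2 · 3 · 5^2.
Divisors of 300: 1, 2, 3, 4, 5, 6, 10, 12, 15, 20, 25, 30, 50, 60, 75, 100, 150, 300.
Test each divisor d:
24^1 ≡ 24 (mod 341)
24^2 ≡ 235 (mod 341)
24^3 ≡ 184 (mod 341)
24^4 ≡ 324 (mod 341)
24^5 ≡ 274 (mod 341)
24^6 ≡ 97 (mod 341)
24^10 ≡ 56 (mod 341)
24^12 ≡ 202 (mod 341)
24^15 ≡ 340 (mod 341)
24^20 ≡ 67 (mod 341)
24^25 ≡ 285 (mod 341)
24^30 ≡ 1 (mod 341) ✓
The order of 24 is 30, so the subgroup it generates has 30 elements.
The index is φ(341) / ord(24) = 300 / 30 = 10.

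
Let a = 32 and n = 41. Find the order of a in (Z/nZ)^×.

By Lagrange's theorem, ord_41(32) divides φ(41) = 41 − 1 = 40 = 2^3 · 5.
Divisors of 40: 1, 2, 4, 5, 8, 10, 20, 40.
Evaluate successive powers at the divisors of 40:
32^1 ≡ 32 (mod 41)
32^2 ≡ 40 (mod 41)
32^4 ≡ 1 (mod 41) ✓
The smallest such exponent is 4, so the order of 32 is 4.

4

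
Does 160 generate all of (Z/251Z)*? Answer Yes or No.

No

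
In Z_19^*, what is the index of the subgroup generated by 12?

3

ord(12) | φ(19) = 19 − 1 = 18 = 2 · 3^2.
Divisors of 18: 1, 2, 3, 6, 9, 18.
Check 12^d mod 19 for each divisor in increasing order:
12^1 ≡ 12
12^2 ≡ 11
12^3 ≡ 18
12^6 ≡ 1
So ord_19(12) = 6, hence |⟨12⟩| = 6.
Index = |(Z/19Z)^×| / |⟨12⟩| = 18 / 6 = 3.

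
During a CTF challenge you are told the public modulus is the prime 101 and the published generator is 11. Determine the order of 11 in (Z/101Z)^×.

100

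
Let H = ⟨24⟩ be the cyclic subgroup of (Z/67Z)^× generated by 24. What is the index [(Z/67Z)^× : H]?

6

ord(24) | φ(67) = 67 − 1 = 66 = 2 · 3 · 11.
Divisors of 66: 1, 2, 3, 6, 11, 22, 33, 66.
Compute 24^d (mod 67) for the divisors d until we hit 1:
24^1 ≡ 24 (mod 67)
24^2 ≡ 40 (mod 67)
24^3 ≡ 22 (mod 67)
24^6 ≡ 15 (mod 67)
24^11 ≡ 1 (mod 67) ✓
The order of 24 is 11, so the subgroup it generates has 11 elements.
[(Z/67Z)^× : ⟨24⟩] = 66/11 = 6.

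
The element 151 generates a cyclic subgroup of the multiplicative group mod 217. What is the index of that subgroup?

6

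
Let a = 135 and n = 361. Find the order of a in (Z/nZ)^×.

342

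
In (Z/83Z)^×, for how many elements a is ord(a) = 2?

1

φ(83) = 83 − 1 = 82 = 2 · 41.
In a cyclic group of order 82, there are φ(d) elements of order d for each divisor d of 82, and zero for non-divisors.
2 | 82, and φ(2) = 2 − 1 = 1.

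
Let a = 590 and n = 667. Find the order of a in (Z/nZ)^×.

308

By Lagrange's theorem, ord_667(590) divides φ(667) = φ(23·29) = (23−1)·(29−1) = 22·28 = 616 = 2^3 · 7 · 11.
Divisors of 616: 1, 2, 4, 7, 8, 11, 14, 22, 28, 44, 56, 77, 88, 154, 308, 616.
Compute 590^d (mod 667) for the divisors d until we hit 1:
590^1 ≡ 590
590^2 ≡ 593
590^4 ≡ 140
590^7 ≡ 655
590^8 ≡ 257
590^11 ≡ 321
590^14 ≡ 144
590^22 ≡ 323
590^28 ≡ 59
590^44 ≡ 277
590^56 ≡ 146
590^77 ≡ 505
590^88 ≡ 24
590^154 ≡ 231
590^308 ≡ 1
So ord_667(590) = 308.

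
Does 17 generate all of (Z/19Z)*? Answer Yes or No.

φ(19) = 19 − 1 = 18 = 2 · 3^2.
Test 17^(18/q) mod 19 for each prime factor q of 18:
17^9 ≡ 1 (mod 19)  [q = 2: ≡ 1 ✗]
17^6 ≡ 7 (mod 19)  [q = 3: ≢ 1 ✓]
17^9 ≡ 1 shows ord(17) | 9, strictly less than φ(19); not a primitive root.

No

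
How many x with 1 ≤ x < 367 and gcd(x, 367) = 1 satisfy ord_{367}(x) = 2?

1

φ(367) = 367 − 1 = 366 = 2 · 3 · 61.
Since (Z/367Z)^× is cyclic of order 366, the number of elements of order d is φ(d) when d | 366 and 0 otherwise.
2 | 366, and φ(2) = 2 − 1 = 1.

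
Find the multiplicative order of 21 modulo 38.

The order of 21 must divide φ(38) = φ(2)·φ(19) = 1·18 = 18 = 2 · 3^2.
Divisors of 18: 1, 2, 3, 6, 9, 18.
Evaluate successive powers at the divisors of 18:
21^1 ≡ 21 (mod 38)
21^2 ≡ 23 (mod 38)
21^3 ≡ 27 (mod 38)
21^6 ≡ 7 (mod 38)
21^9 ≡ 37 (mod 38)
21^18 ≡ 1 (mod 38) ✓
Hence ord(21) = 18.

18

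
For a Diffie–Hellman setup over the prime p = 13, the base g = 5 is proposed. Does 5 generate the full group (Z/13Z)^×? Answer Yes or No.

φ(13) = 13 − 1 = 12 = 2^2 · 3.
Test 5^(12/q) mod 13 for each prime factor q of 12:
5^6 ≡ 12 (mod 13)  [q = 2: ≢ 1 ✓]
5^4 ≡ 1 (mod 13)  [q = 3: ≡ 1 ✗]
Since 5^4 ≡ 1, the order of 5 divides 4 < 12, so 5 is not a primitive root.

No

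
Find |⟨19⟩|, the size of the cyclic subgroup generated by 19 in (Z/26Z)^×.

Since 19 ∈ (Z/26Z)^×, its order divides φ(26) = φ(2)·φ(13) = 1·12 = 12 = 2^2 · 3.
Divisors of 12: 1, 2, 3, 4, 6, 12.
Evaluate successive powers at the divisors of 12:
19^1 ≡ 19 (mod 26)
19^2 ≡ 23 (mod 26)
19^3 ≡ 21 (mod 26)
19^4 ≡ 9 (mod 26)
19^6 ≡ 25 (mod 26)
19^12 ≡ 1 (mod 26) ✓
So ord_26(19) = 12.

12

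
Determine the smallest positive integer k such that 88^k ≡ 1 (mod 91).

6

ord(88) | φ(91) = φ(7·13) = (7−1)·(13−1) = 6·12 = 72 = 2^3 · 3^2.
Divisors of 72: 1, 2, 3, 4, 6, 8, 9, 12, 18, 24, 36, 72.
Evaluate successive powers at the divisors of 72:
88^1 ≡ 88 (mod 91)
88^2 ≡ 9 (mod 91)
88^3 ≡ 64 (mod 91)
88^4 ≡ 81 (mod 91)
88^6 ≡ 1 (mod 91) ✓
The smallest such exponent is 6, so the order of 88 is 6.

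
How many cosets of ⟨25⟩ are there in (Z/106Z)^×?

The order of 25 must divide φ(106) = φ(2)·φ(53) = 1·52 = 52 = 2^2 · 13.
Divisors of 52: 1, 2, 4, 13, 26, 52.
Compute 25^d (mod 106) for the divisors d until we hit 1:
25^1 ≡ 25 (mod 106)
25^2 ≡ 95 (mod 106)
25^4 ≡ 15 (mod 106)
25^13 ≡ 105 (mod 106)
25^26 ≡ 1 (mod 106) ✓
So ord_106(25) = 26, hence |⟨25⟩| = 26.
The index is φ(106) / ord(25) = 52 / 26 = 2.

2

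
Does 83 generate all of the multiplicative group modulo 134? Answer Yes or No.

φ(134) = φ(2)·φ(67) = 1·66 = 66 = 2 · 3 · 11.
An element g generates (Z/134Z)^× iff g^(66/q) ≢ 1 (mod 134) for each prime q ∈ {2, 3, 11}.
83^33 ≡ 1 (mod 134)  [q = 2: ≡ 1 ✗]
83^22 ≡ 37 (mod 134)  [q = 3: ≢ 1 ✓]
83^6 ≡ 81 (mod 134)  [q = 11: ≢ 1 ✓]
The check at q = 2 fails, so 83 generates a proper subgroup.

No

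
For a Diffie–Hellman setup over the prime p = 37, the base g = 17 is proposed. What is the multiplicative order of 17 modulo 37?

The order of 17 must divide φ(37) = 37 − 1 = 36 = 2^2 · 3^2.
Divisors of 36: 1, 2, 3, 4, 6, 9, 12, 18, 36.
Test each divisor d:
17^1 ≡ 17
17^2 ≡ 30
17^3 ≡ 29
17^4 ≡ 12
17^6 ≡ 27
17^9 ≡ 6
17^12 ≡ 26
17^18 ≡ 36
17^36 ≡ 1
Therefore the multiplicative order of 17 modulo 37 is 36.

36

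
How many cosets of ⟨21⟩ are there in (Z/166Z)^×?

2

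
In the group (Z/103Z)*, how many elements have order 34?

16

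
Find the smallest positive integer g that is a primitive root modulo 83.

2

φ(83) = 83 − 1 = 82 = 2 · 41.
Test candidates g = 2, 3, … against the prime factors q ∈ {2, 41} of φ(83): g is a generator iff g^(82/q) ≢ 1 for every such q.
g = 2: 2^41 ≡ 82; 2^2 ≡ 4 — none is 1, so 2 is a primitive root.
The smallest primitive root modulo 83 is 2.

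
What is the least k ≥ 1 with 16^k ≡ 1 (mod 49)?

21

Since 16 ∈ (Z/49Z)^×, its order divides φ(49) = φ(7^2) = 7·(7−1) = 42 = 2 · 3 · 7.
Divisors of 42: 1, 2, 3, 6, 7, 14, 21, 42.
Compute 16^d (mod 49) for the divisors d until we hit 1:
16^1 ≡ 16 (mod 49)
16^2 ≡ 11 (mod 49)
16^3 ≡ 29 (mod 49)
16^6 ≡ 8 (mod 49)
16^7 ≡ 30 (mod 49)
16^14 ≡ 18 (mod 49)
16^21 ≡ 1 (mod 49) ✓
The smallest such exponent is 21, so the order of 16 is 21.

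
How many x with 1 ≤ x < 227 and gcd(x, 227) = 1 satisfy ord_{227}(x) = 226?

φ(227) = 227 − 1 = 226 = 2 · 113.
(Z/227Z)^× is cyclic (|G| = 226); a cyclic group of order m has exactly φ(d) elements of each order d | m, and none otherwise.
226 = 2 · 113 divides 226, and φ(226) = 112.

112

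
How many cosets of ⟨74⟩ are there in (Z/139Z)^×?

The order of 74 must divide φ(139) = 139 − 1 = 138 = 2 · 3 · 23.
Divisors of 138: 1, 2, 3, 6, 23, 46, 69, 138.
Check 74^d mod 139 for each divisor in increasing order:
74^1 ≡ 74 (mod 139)
74^2 ≡ 55 (mod 139)
74^3 ≡ 39 (mod 139)
74^6 ≡ 131 (mod 139)
74^23 ≡ 138 (mod 139)
74^46 ≡ 1 (mod 139) ✓
The order of 74 is 46, so the subgroup it generates has 46 elements.
The index is φ(139) / ord(74) = 138 / 46 = 3.

3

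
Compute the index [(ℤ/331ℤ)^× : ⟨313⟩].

Since 313 ∈ (Z/331Z)^×, its order divides φ(331) = 331 − 1 = 330 = 2 · 3 · 5 · 11.
Divisors of 330: 1, 2, 3, 5, 6, 10, 11, 15, 22, 30, 33, 55, 66, 110, 165, 330.
Evaluate successive powers at the divisors of 330:
313^1 ≡ 313 (mod 331)
313^2 ≡ 324 (mod 331)
313^3 ≡ 126 (mod 331)
313^5 ≡ 111 (mod 331)
313^6 ≡ 319 (mod 331)
313^10 ≡ 74 (mod 331)
313^11 ≡ 323 (mod 331)
313^15 ≡ 270 (mod 331)
313^22 ≡ 64 (mod 331)
313^30 ≡ 80 (mod 331)
313^33 ≡ 150 (mod 331)
313^55 ≡ 1 (mod 331) ✓
Thus |⟨313⟩| = ord(313) = 55.
Index = |(Z/331Z)^×| / |⟨313⟩| = 330 / 55 = 6.

6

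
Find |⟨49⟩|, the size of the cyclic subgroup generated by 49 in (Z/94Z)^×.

23

Since 49 ∈ (Z/94Z)^×, its order divides φ(94) = φ(2)·φ(47) = 1·46 = 46 = 2 · 23.
Divisors of 46: 1, 2, 23, 46.
Compute 49^d (mod 94) for the divisors d until we hit 1:
49^1 ≡ 49
49^2 ≡ 51
49^23 ≡ 1
The smallest such exponent is 23, so the order of 49 is 23.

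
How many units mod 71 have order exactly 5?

φ(71) = 71 − 1 = 70 = 2 · 5 · 7.
Since (Z/71Z)^× is cyclic of order 70, the number of elements of order d is φ(d) when d | 70 and 0 otherwise.
5 | 70, and φ(5) = 5 − 1 = 4.

4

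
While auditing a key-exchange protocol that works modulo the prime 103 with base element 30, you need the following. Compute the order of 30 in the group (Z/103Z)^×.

17

Since 30 ∈ (Z/103Z)^×, its order divides φ(103) = 103 − 1 = 102 = 2 · 3 · 17.
Divisors of 102: 1, 2, 3, 6, 17, 34, 51, 102.
Evaluate successive powers at the divisors of 102:
30^1 ≡ 30
30^2 ≡ 76
30^3 ≡ 14
30^6 ≡ 93
30^17 ≡ 1
The smallest such exponent is 17, so the order of 30 is 17.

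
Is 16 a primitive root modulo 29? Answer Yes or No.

φ(29) = 29 − 1 = 28 = 2^2 · 7.
It suffices to check that the order of 16 is not a proper divisor of 28: compute 16^(28/q) for q ∈ {2, 7}.
16^14 ≡ 1 (mod 29)  [q = 2: ≡ 1 ✗]
16^4 ≡ 25 (mod 29)  [q = 7: ≢ 1 ✓]
Since 16^14 ≡ 1, the order of 16 divides 14 < 28, so 16 is not a primitive root.

No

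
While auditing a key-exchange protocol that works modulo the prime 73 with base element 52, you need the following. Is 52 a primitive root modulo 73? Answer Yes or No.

No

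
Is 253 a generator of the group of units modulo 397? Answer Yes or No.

No

φ(397) = 397 − 1 = 396 = 2^2 · 3^2 · 11.
253 is a primitive root mod 397 iff 253^(φ(397)/q) ≢ 1 for every prime q | φ(397), i.e. q ∈ {2, 3, 11}.
253^198 ≡ 1 (mod 397)  [q = 2: ≡ 1 ✗]
253^132 ≡ 362 (mod 397)  [q = 3: ≢ 1 ✓]
253^36 ≡ 16 (mod 397)  [q = 11: ≢ 1 ✓]
Since 253^198 ≡ 1, the order of 253 divides 198 < 396, so 253 is not a primitive root.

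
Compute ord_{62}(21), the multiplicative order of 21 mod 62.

Since 21 ∈ (Z/62Z)^×, its order divides φ(62) = φ(2)·φ(31) = 1·30 = 30 = 2 · 3 · 5.
Divisors of 30: 1, 2, 3, 5, 6, 10, 15, 30.
Compute 21^d (mod 62) for the divisors d until we hit 1:
21^1 ≡ 21 (mod 62)
21^2 ≡ 7 (mod 62)
21^3 ≡ 23 (mod 62)
21^5 ≡ 37 (mod 62)
21^6 ≡ 33 (mod 62)
21^10 ≡ 5 (mod 62)
21^15 ≡ 61 (mod 62)
21^30 ≡ 1 (mod 62) ✓
Therefore the multiplicative order of 21 modulo 62 is 30.

30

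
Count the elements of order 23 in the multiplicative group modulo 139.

22

φ(139) = 139 − 1 = 138 = 2 · 3 · 23.
Since (Z/139Z)^× is cyclic of order 138, the number of elements of order d is φ(d) when d | 138 and 0 otherwise.
23 | 138, and φ(23) = 23 − 1 = 22.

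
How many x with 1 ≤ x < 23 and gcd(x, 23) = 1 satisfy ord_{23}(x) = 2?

φ(23) = 23 − 1 = 22 = 2 · 11.
(Z/23Z)^× is cyclic (|G| = 22); a cyclic group of order m has exactly φ(d) elements of each order d | m, and none otherwise.
2 | 22, and φ(2) = 2 − 1 = 1.

1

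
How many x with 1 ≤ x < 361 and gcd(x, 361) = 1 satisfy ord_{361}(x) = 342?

108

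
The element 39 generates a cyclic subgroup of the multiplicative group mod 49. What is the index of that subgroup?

2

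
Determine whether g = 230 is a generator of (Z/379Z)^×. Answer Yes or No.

Yes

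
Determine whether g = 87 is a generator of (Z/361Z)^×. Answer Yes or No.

φ(361) = φ(19^2) = 19·(19−1) = 342 = 2 · 3^2 · 19.
It suffices to check that the order of 87 is not a proper divisor of 342: compute 87^(342/q) for q ∈ {2, 3, 19}.
87^171 ≡ 1 (mod 361)  [q = 2: ≡ 1 ✗]
87^114 ≡ 1 (mod 361)  [q = 3: ≡ 1 ✗]
87^18 ≡ 229 (mod 361)  [q = 19: ≢ 1 ✓]
Since 87^171 ≡ 1, the order of 87 divides 171 < 342, so 87 is not a primitive root.

No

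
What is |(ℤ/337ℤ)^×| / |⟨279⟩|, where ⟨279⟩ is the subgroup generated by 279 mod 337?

Since 279 ∈ (Z/337Z)^×, its order divides φ(337) = 337 − 1 = 336 = 2^4 · 3 · 7.
Divisors of 336: 1, 2, 3, 4, 6, 7, 8, 12, 14, 16, 21, 24, 28, 42, 48, 56, 84, 112, 168, 336.
Compute 279^d (mod 337) for the divisors d until we hit 1:
279^1 ≡ 279
279^2 ≡ 331
279^3 ≡ 11
279^4 ≡ 36
279^6 ≡ 121
279^7 ≡ 59
279^8 ≡ 285
279^12 ≡ 150
279^14 ≡ 111
279^16 ≡ 8
279^21 ≡ 146
279^24 ≡ 258
279^28 ≡ 189
279^42 ≡ 85
279^48 ≡ 175
279^56 ≡ 336
279^84 ≡ 148
279^112 ≡ 1
Thus |⟨279⟩| = ord(279) = 112.
The index is φ(337) / ord(279) = 336 / 112 = 3.

3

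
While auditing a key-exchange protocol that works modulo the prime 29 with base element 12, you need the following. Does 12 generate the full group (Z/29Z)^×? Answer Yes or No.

φ(29) = 29 − 1 = 28 = 2^2 · 7.
An element g generates (Z/29Z)^× iff g^(28/q) ≢ 1 (mod 29) for each prime q ∈ {2, 7}.
12^14 ≡ 28 (mod 29)  [q = 2: ≢ 1 ✓]
12^4 ≡ 1 (mod 29)  [q = 7: ≡ 1 ✗]
Since 12^4 ≡ 1, the order of 12 divides 4 < 28, so 12 is not a primitive root.

No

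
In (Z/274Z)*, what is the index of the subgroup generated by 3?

Since 3 ∈ (Z/274Z)^×, its order divides φ(274) = φ(2)·φ(137) = 1·136 = 136 = 2^3 · 17.
Divisors of 136: 1, 2, 4, 8, 17, 34, 68, 136.
Compute 3^d (mod 274) for the divisors d until we hit 1:
3^1 ≡ 3 (mod 274)
3^2 ≡ 9 (mod 274)
3^4 ≡ 81 (mod 274)
3^8 ≡ 259 (mod 274)
3^17 ≡ 127 (mod 274)
3^34 ≡ 237 (mod 274)
3^68 ≡ 273 (mod 274)
3^136 ≡ 1 (mod 274) ✓
So ord_274(3) = 136, hence |⟨3⟩| = 136.
Index = |(Z/274Z)^×| / |⟨3⟩| = 136 / 136 = 1.

1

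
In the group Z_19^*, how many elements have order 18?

6

φ(19) = 19 − 1 = 18 = 2 · 3^2.
Since (Z/19Z)^× is cyclic of order 18, the number of elements of order d is φ(d) when d | 18 and 0 otherwise.
18 = 2 · 3^2 divides 18, and φ(18) = 6.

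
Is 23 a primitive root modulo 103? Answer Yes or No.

φ(103) = 103 − 1 = 102 = 2 · 3 · 17.
It suffices to check that the order of 23 is not a proper divisor of 102: compute 23^(102/q) for q ∈ {2, 3, 17}.
23^51 ≡ 1 (mod 103)  [q = 2: ≡ 1 ✗]
23^34 ≡ 1 (mod 103)  [q = 3: ≡ 1 ✗]
23^6 ≡ 66 (mod 103)  [q = 17: ≢ 1 ✓]
The check at q = 2 fails, so 23 generates a proper subgroup.

No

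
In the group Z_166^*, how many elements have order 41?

φ(166) = φ(2)·φ(83) = 1·82 = 82 = 2 · 41.
Since (Z/166Z)^× is cyclic of order 82, the number of elements of order d is φ(d) when d | 82 and 0 otherwise.
41 | 82, and φ(41) = 41 − 1 = 40.

40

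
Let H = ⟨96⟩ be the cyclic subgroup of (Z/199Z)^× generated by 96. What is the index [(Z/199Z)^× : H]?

9

Since 96 ∈ (Z/199Z)^×, its order divides φ(199) = 199 − 1 = 198 = 2 · 3^2 · 11.
Divisors of 198: 1, 2, 3, 6, 9, 11, 18, 22, 33, 66, 99, 198.
Evaluate successive powers at the divisors of 198:
96^1 ≡ 96
96^2 ≡ 62
96^3 ≡ 181
96^6 ≡ 125
96^9 ≡ 138
96^11 ≡ 198
96^18 ≡ 139
96^22 ≡ 1
The order of 96 is 22, so the subgroup it generates has 22 elements.
The index is φ(199) / ord(96) = 198 / 22 = 9.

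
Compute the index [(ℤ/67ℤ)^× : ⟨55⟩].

2

The order of 55 must divide φ(67) = 67 − 1 = 66 = 2 · 3 · 11.
Divisors of 66: 1, 2, 3, 6, 11, 22, 33, 66.
Evaluate successive powers at the divisors of 66:
55^1 ≡ 55 (mod 67)
55^2 ≡ 10 (mod 67)
55^3 ≡ 14 (mod 67)
55^6 ≡ 62 (mod 67)
55^11 ≡ 37 (mod 67)
55^22 ≡ 29 (mod 67)
55^33 ≡ 1 (mod 67) ✓
Thus |⟨55⟩| = ord(55) = 33.
The index is φ(67) / ord(55) = 66 / 33 = 2.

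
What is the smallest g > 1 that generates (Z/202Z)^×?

3

φ(202) = φ(2)·φ(101) = 1·100 = 100 = 2^2 · 5^2.
g is a primitive root iff g^(100/q) ≢ 1 (mod 202) for each prime q ∈ {2, 5}.
g = 2: gcd(2, 202) = 2 > 1, not a unit — skip.
g = 3: 3^50 ≡ 201; 3^20 ≡ 185 — none is 1, so 3 is a primitive root.
The smallest primitive root modulo 202 is 3.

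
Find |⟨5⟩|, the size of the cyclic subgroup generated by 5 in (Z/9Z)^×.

By Lagrange's theorem, ord_9(5) divides φ(9) = φ(3^2) = 3·(3−1) = 6 = 2 · 3.
Divisors of 6: 1, 2, 3, 6.
Test each divisor d:
5^1 ≡ 5 (mod 9)
5^2 ≡ 7 (mod 9)
5^3 ≡ 8 (mod 9)
5^6 ≡ 1 (mod 9) ✓
Therefore the multiplicative order of 5 modulo 9 is 6.

6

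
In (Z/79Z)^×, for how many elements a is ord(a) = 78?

24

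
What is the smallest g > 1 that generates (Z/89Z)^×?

φ(89) = 89 − 1 = 88 = 2^3 · 11.
g is a primitive root iff g^(88/q) ≢ 1 (mod 89) for each prime q ∈ {2, 11}.
g = 2: 2^44 ≡ 1 — hits 1, so not a primitive root.
g = 3: 3^44 ≡ 88; 3^8 ≡ 64 — none is 1, so 3 is a primitive root.
Hence the least primitive root of 89 is 3.

3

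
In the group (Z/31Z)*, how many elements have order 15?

8

φ(31) = 31 − 1 = 30 = 2 · 3 · 5.
(Z/31Z)^× is cyclic (|G| = 30); a cyclic group of order m has exactly φ(d) elements of each order d | m, and none otherwise.
15 = 3 · 5 divides 30, and φ(15) = 8.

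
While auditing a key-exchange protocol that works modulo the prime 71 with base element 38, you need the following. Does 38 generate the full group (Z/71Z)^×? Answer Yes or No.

No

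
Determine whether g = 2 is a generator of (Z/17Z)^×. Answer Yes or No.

No

φ(17) = 17 − 1 = 16 = 2^4.
It suffices to check that the order of 2 is not a proper divisor of 16: compute 2^(16/q) for q ∈ {2}.
2^8 ≡ 1 (mod 17)  [q = 2: ≡ 1 ✗]
The check at q = 2 fails, so 2 generates a proper subgroup.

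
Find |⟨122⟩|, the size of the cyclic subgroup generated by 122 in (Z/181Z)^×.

10

The order of 122 must divide φ(181) = 181 − 1 = 180 = 2^2 · 3^2 · 5.
Divisors of 180: 1, 2, 3, 4, 5, 6, 9, 10, 12, 15, 18, 20, 30, 36, 45, 60, 90, 180.
Evaluate successive powers at the divisors of 180:
122^1 ≡ 122
122^2 ≡ 42
122^3 ≡ 56
122^4 ≡ 135
122^5 ≡ 180
122^6 ≡ 59
122^9 ≡ 46
122^10 ≡ 1
The smallest such exponent is 10, so the order of 122 is 10.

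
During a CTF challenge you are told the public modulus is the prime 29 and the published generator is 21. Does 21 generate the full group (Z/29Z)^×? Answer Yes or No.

Yes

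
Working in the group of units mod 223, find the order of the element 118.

The order of 118 must divide φ(223) = 223 − 1 = 222 = 2 · 3 · 37.
Divisors of 222: 1, 2, 3, 6, 37, 74, 111, 222.
Evaluate successive powers at the divisors of 222:
118^1 ≡ 118 (mod 223)
118^2 ≡ 98 (mod 223)
118^3 ≡ 191 (mod 223)
118^6 ≡ 132 (mod 223)
118^37 ≡ 222 (mod 223)
118^74 ≡ 1 (mod 223) ✓
Therefore the multiplicative order of 118 modulo 223 is 74.

74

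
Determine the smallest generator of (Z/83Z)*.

2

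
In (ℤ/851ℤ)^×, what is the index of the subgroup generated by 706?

ord(706) | φ(851) = φ(23·37) = (23−1)·(37−1) = 22·36 = 792 = 2^3 · 3^2 · 11.
Divisors of 792: 1, 2, 3, 4, 6, 8, 9, 11, 12, 18, 22, 24, 33, 36, 44, 66, 72, 88, 99, 132, 198, 264, 396, 792.
Compute 706^d (mod 851) for the divisors d until we hit 1:
706^1 ≡ 706 (mod 851)
706^2 ≡ 601 (mod 851)
706^3 ≡ 508 (mod 851)
706^4 ≡ 377 (mod 851)
706^6 ≡ 211 (mod 851)
706^8 ≡ 12 (mod 851)
706^9 ≡ 813 (mod 851)
706^11 ≡ 139 (mod 851)
706^12 ≡ 269 (mod 851)
706^18 ≡ 593 (mod 851)
706^22 ≡ 599 (mod 851)
706^24 ≡ 26 (mod 851)
706^33 ≡ 714 (mod 851)
706^36 ≡ 186 (mod 851)
706^44 ≡ 530 (mod 851)
706^66 ≡ 47 (mod 851)
706^72 ≡ 556 (mod 851)
706^88 ≡ 70 (mod 851)
706^99 ≡ 369 (mod 851)
706^132 ≡ 507 (mod 851)
706^198 ≡ 1 (mod 851) ✓
So ord_851(706) = 198, hence |⟨706⟩| = 198.
Index = |(Z/851Z)^×| / |⟨706⟩| = 792 / 198 = 4.

4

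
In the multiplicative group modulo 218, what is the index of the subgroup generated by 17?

Since 17 ∈ (Z/218Z)^×, its order divides φ(218) = φ(2)·φ(109) = 1·108 = 108 = 2^2 · 3^3.
Divisors of 108: 1, 2, 3, 4, 6, 9, 12, 18, 27, 36, 54, 108.
Evaluate successive powers at the divisors of 108:
17^1 ≡ 17 (mod 218)
17^2 ≡ 71 (mod 218)
17^3 ≡ 117 (mod 218)
17^4 ≡ 27 (mod 218)
17^6 ≡ 173 (mod 218)
17^9 ≡ 185 (mod 218)
17^12 ≡ 63 (mod 218)
17^18 ≡ 217 (mod 218)
17^27 ≡ 33 (mod 218)
17^36 ≡ 1 (mod 218) ✓
The order of 17 is 36, so the subgroup it generates has 36 elements.
Index = |(Z/218Z)^×| / |⟨17⟩| = 108 / 36 = 3.

3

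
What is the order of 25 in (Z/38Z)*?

9

By Lagrange's theorem, ord_38(25) divides φ(38) = φ(2)·φ(19) = 1·18 = 18 = 2 · 3^2.
Divisors of 18: 1, 2, 3, 6, 9, 18.
Compute 25^d (mod 38) for the divisors d until we hit 1:
25^1 ≡ 25
25^2 ≡ 17
25^3 ≡ 7
25^6 ≡ 11
25^9 ≡ 1
So ord_38(25) = 9.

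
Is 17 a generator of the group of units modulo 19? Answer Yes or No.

No

φ(19) = 19 − 1 = 18 = 2 · 3^2.
It suffices to check that the order of 17 is not a proper divisor of 18: compute 17^(18/q) for q ∈ {2, 3}.
17^9 ≡ 1 (mod 19)  [q = 2: ≡ 1 ✗]
17^6 ≡ 7 (mod 19)  [q = 3: ≢ 1 ✓]
Since 17^9 ≡ 1, the order of 17 divides 9 < 18, so 17 is not a primitive root.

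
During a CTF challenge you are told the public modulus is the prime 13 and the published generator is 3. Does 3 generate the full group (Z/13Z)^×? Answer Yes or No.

φ(13) = 13 − 1 = 12 = 2^2 · 3.
3 is a primitive root mod 13 iff 3^(φ(13)/q) ≢ 1 for every prime q | φ(13), i.e. q ∈ {2, 3}.
3^6 ≡ 1 (mod 13)  [q = 2: ≡ 1 ✗]
3^4 ≡ 3 (mod 13)  [q = 3: ≢ 1 ✓]
3^6 ≡ 1 shows ord(3) | 6, strictly less than φ(13); not a primitive root.

No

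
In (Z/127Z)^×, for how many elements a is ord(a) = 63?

36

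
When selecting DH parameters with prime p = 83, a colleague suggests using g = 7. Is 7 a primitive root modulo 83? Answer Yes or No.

φ(83) = 83 − 1 = 82 = 2 · 41.
7 is a primitive root mod 83 iff 7^(φ(83)/q) ≢ 1 for every prime q | φ(83), i.e. q ∈ {2, 41}.
7^41 ≡ 1 (mod 83)  [q = 2: ≡ 1 ✗]
7^2 ≡ 49 (mod 83)  [q = 41: ≢ 1 ✓]
The check at q = 2 fails, so 7 generates a proper subgroup.

No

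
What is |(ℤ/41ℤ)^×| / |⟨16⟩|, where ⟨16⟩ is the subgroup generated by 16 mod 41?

8

The order of 16 must divide φ(41) = 41 − 1 = 40 = 2^3 · 5.
Divisors of 40: 1, 2, 4, 5, 8, 10, 20, 40.
Check 16^d mod 41 for each divisor in increasing order:
16^1 ≡ 16
16^2 ≡ 10
16^4 ≡ 18
16^5 ≡ 1
So ord_41(16) = 5, hence |⟨16⟩| = 5.
Index = |(Z/41Z)^×| / |⟨16⟩| = 40 / 5 = 8.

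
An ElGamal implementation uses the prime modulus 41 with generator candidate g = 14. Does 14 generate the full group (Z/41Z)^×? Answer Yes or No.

No

φ(41) = 41 − 1 = 40 = 2^3 · 5.
It suffices to check that the order of 14 is not a proper divisor of 40: compute 14^(40/q) for q ∈ {2, 5}.
14^20 ≡ 40 (mod 41)  [q = 2: ≢ 1 ✓]
14^8 ≡ 1 (mod 41)  [q = 5: ≡ 1 ✗]
The check at q = 5 fails, so 14 generates a proper subgroup.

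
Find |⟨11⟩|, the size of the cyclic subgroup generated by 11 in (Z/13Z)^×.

The order of 11 must divide φ(13) = 13 − 1 = 12 = 2^2 · 3.
Divisors of 12: 1, 2, 3, 4, 6, 12.
Check 11^d mod 13 for each divisor in increasing order:
11^1 ≡ 11
11^2 ≡ 4
11^3 ≡ 5
11^4 ≡ 3
11^6 ≡ 12
11^12 ≡ 1
The smallest such exponent is 12, so the order of 11 is 12.

12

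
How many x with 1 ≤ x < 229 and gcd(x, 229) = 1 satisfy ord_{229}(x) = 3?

φ(229) = 229 − 1 = 228 = 2^2 · 3 · 19.
In a cyclic group of order 228, there are φ(d) elements of order d for each divisor d of 228, and zero for non-divisors.
3 | 228, and φ(3) = 3 − 1 = 2.

2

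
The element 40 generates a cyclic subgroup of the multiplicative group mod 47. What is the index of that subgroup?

ord(40) | φ(47) = 47 − 1 = 46 = 2 · 23.
Divisors of 46: 1, 2, 23, 46.
Compute 40^d (mod 47) for the divisors d until we hit 1:
40^1 ≡ 40 (mod 47)
40^2 ≡ 2 (mod 47)
40^23 ≡ 46 (mod 47)
40^46 ≡ 1 (mod 47) ✓
Thus |⟨40⟩| = ord(40) = 46.
The index is φ(47) / ord(40) = 46 / 46 = 1.

1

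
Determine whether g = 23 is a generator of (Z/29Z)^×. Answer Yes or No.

φ(29) = 29 − 1 = 28 = 2^2 · 7.
Test 23^(28/q) mod 29 for each prime factor q of 28:
23^14 ≡ 1 (mod 29)  [q = 2: ≡ 1 ✗]
23^4 ≡ 20 (mod 29)  [q = 7: ≢ 1 ✓]
Since 23^14 ≡ 1, the order of 23 divides 14 < 28, so 23 is not a primitive root.

No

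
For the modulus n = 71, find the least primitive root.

7

φ(71) = 71 − 1 = 70 = 2 · 5 · 7.
g is a primitive root iff g^(70/q) ≢ 1 (mod 71) for each prime q ∈ {2, 5, 7}.
g = 2: 2^35 ≡ 1 — hits 1, so not a primitive root.
g = 3: 3^35 ≡ 1 — hits 1, so not a primitive root.
g = 4: 4^35 ≡ 1 — hits 1, so not a primitive root.
g = 5: 5^35 ≡ 1 — hits 1, so not a primitive root.
g = 6: 6^35 ≡ 1 — hits 1, so not a primitive root.
g = 7: 7^35 ≡ 70; 7^14 ≡ 54; 7^10 ≡ 45 — none is 1, so 7 is a primitive root.
Hence the least primitive root of 71 is 7.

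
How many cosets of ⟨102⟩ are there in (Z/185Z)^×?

Since 102 ∈ (Z/185Z)^×, its order divides φ(185) = φ(5·37) = (5−1)·(37−1) = 4·36 = 144 = 2^4 · 3^2.
Divisors of 144: 1, 2, 3, 4, 6, 8, 9, 12, 16, 18, 24, 36, 48, 72, 144.
Test each divisor d:
102^1 ≡ 102 (mod 185)
102^2 ≡ 44 (mod 185)
102^3 ≡ 48 (mod 185)
102^4 ≡ 86 (mod 185)
102^6 ≡ 84 (mod 185)
102^8 ≡ 181 (mod 185)
102^9 ≡ 147 (mod 185)
102^12 ≡ 26 (mod 185)
102^16 ≡ 16 (mod 185)
102^18 ≡ 149 (mod 185)
102^24 ≡ 121 (mod 185)
102^36 ≡ 1 (mod 185) ✓
Thus |⟨102⟩| = ord(102) = 36.
Index = |(Z/185Z)^×| / |⟨102⟩| = 144 / 36 = 4.

4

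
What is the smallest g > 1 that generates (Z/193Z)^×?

5

φ(193) = 193 − 1 = 192 = 2^6 · 3.
g is a primitive root iff g^(192/q) ≢ 1 (mod 193) for each prime q ∈ {2, 3}.
g = 2: 2^96 ≡ 1 — hits 1, so not a primitive root.
g = 3: 3^96 ≡ 1 — hits 1, so not a primitive root.
g = 4: 4^96 ≡ 1 — hits 1, so not a primitive root.
g = 5: 5^96 ≡ 192; 5^64 ≡ 84 — none is 1, so 5 is a primitive root.
So 5 is the smallest generator of (Z/193Z)^×.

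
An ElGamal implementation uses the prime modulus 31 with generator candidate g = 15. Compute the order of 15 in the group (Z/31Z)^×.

10

By Lagrange's theorem, ord_31(15) divides φ(31) = 31 − 1 = 30 = 2 · 3 · 5.
Divisors of 30: 1, 2, 3, 5, 6, 10, 15, 30.
Check 15^d mod 31 for each divisor in increasing order:
15^1 ≡ 15
15^2 ≡ 8
15^3 ≡ 27
15^5 ≡ 30
15^6 ≡ 16
15^10 ≡ 1
Therefore the multiplicative order of 15 modulo 31 is 10.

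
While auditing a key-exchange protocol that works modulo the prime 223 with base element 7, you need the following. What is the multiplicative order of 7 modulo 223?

37

By Lagrange's theorem, ord_223(7) divides φ(223) = 223 − 1 = 222 = 2 · 3 · 37.
Divisors of 222: 1, 2, 3, 6, 37, 74, 111, 222.
Compute 7^d (mod 223) for the divisors d until we hit 1:
7^1 ≡ 7 (mod 223)
7^2 ≡ 49 (mod 223)
7^3 ≡ 120 (mod 223)
7^6 ≡ 128 (mod 223)
7^37 ≡ 1 (mod 223) ✓
Hence ord(7) = 37.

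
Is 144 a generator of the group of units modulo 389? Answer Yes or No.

φ(389) = 389 − 1 = 388 = 2^2 · 97.
144 is a primitive root mod 389 iff 144^(φ(389)/q) ≢ 1 for every prime q | φ(389), i.e. q ∈ {2, 97}.
144^194 ≡ 1 (mod 389)  [q = 2: ≡ 1 ✗]
144^4 ≡ 157 (mod 389)  [q = 97: ≢ 1 ✓]
144^194 ≡ 1 shows ord(144) | 194, strictly less than φ(389); not a primitive root.

No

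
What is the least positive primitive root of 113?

3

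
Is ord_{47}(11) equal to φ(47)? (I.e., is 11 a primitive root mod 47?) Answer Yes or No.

Yes

φ(47) = 47 − 1 = 46 = 2 · 23.
An element g generates (Z/47Z)^× iff g^(46/q) ≢ 1 (mod 47) for each prime q ∈ {2, 23}.
11^23 ≡ 46 (mod 47)  [q = 2: ≢ 1 ✓]
11^2 ≡ 27 (mod 47)  [q = 23: ≢ 1 ✓]
Every test exponent gives a nontrivial residue, hence 11 generates the full group.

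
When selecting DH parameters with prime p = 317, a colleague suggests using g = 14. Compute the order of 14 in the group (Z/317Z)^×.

316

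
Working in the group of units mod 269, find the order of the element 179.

The order of 179 must divide φ(269) = 269 − 1 = 268 = 2^2 · 67.
Divisors of 268: 1, 2, 4, 67, 134, 268.
Check 179^d mod 269 for each divisor in increasing order:
179^1 ≡ 179 (mod 269)
179^2 ≡ 30 (mod 269)
179^4 ≡ 93 (mod 269)
179^67 ≡ 187 (mod 269)
179^134 ≡ 268 (mod 269)
179^268 ≡ 1 (mod 269) ✓
The smallest such exponent is 268, so the order of 179 is 268.

268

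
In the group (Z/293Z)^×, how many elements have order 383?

0

φ(293) = 293 − 1 = 292 = 2^2 · 73.
Since (Z/293Z)^× is cyclic of order 292, the number of elements of order d is φ(d) when d | 292 and 0 otherwise.
Since 383 ∤ 292, the count is 0.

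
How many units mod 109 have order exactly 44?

0

φ(109) = 109 − 1 = 108 = 2^2 · 3^3.
In a cyclic group of order 108, there are φ(d) elements of order d for each divisor d of 108, and zero for non-divisors.
44 does not divide 108, so no element of (Z/109Z)^× has order 44.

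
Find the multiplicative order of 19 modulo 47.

ord(19) | φ(47) = 47 − 1 = 46 = 2 · 23.
Divisors of 46: 1, 2, 23, 46.
Check 19^d mod 47 for each divisor in increasing order:
19^1 ≡ 19 (mod 47)
19^2 ≡ 32 (mod 47)
19^23 ≡ 46 (mod 47)
19^46 ≡ 1 (mod 47) ✓
The smallest such exponent is 46, so the order of 19 is 46.

46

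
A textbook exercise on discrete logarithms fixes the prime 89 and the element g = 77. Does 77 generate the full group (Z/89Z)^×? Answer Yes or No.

No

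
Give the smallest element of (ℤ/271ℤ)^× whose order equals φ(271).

6

φ(271) = 271 − 1 = 270 = 2 · 3^3 · 5.
g is a primitive root iff g^(270/q) ≢ 1 (mod 271) for each prime q ∈ {2, 3, 5}.
g = 2: 2^135 ≡ 1 — hits 1, so not a primitive root.
g = 3: 3^135 ≡ 270; 3^90 ≡ 1 — hits 1, so not a primitive root.
g = 4: 4^135 ≡ 1 — hits 1, so not a primitive root.
g = 5: 5^135 ≡ 1 — hits 1, so not a primitive root.
g = 6: 6^135 ≡ 270; 6^90 ≡ 242; 6^54 ≡ 10 — none is 1, so 6 is a primitive root.
So 6 is the smallest generator of (Z/271Z)^×.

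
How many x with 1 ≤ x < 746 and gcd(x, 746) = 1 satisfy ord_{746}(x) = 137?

φ(746) = φ(2)·φ(373) = 1·372 = 372 = 2^2 · 3 · 31.
(Z/746Z)^× is cyclic (|G| = 372); a cyclic group of order m has exactly φ(d) elements of each order d | m, and none otherwise.
Here 372 is not a multiple of 137, so there are no elements of order 137.

0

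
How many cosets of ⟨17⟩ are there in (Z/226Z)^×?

The order of 17 must divide φ(226) = φ(2)·φ(113) = 1·112 = 112 = 2^4 · 7.
Divisors of 112: 1, 2, 4, 7, 8, 14, 16, 28, 56, 112.
Check 17^d mod 226 for each divisor in increasing order:
17^1 ≡ 17 (mod 226)
17^2 ≡ 63 (mod 226)
17^4 ≡ 127 (mod 226)
17^7 ≡ 191 (mod 226)
17^8 ≡ 83 (mod 226)
17^14 ≡ 95 (mod 226)
17^16 ≡ 109 (mod 226)
17^28 ≡ 211 (mod 226)
17^56 ≡ 225 (mod 226)
17^112 ≡ 1 (mod 226) ✓
So ord_226(17) = 112, hence |⟨17⟩| = 112.
The index is φ(226) / ord(17) = 112 / 112 = 1.

1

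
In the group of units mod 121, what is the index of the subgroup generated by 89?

10

The order of 89 must divide φ(121) = φ(11^2) = 11·(11−1) = 110 = 2 · 5 · 11.
Divisors of 110: 1, 2, 5, 10, 11, 22, 55, 110.
Check 89^d mod 121 for each divisor in increasing order:
89^1 ≡ 89 (mod 121)
89^2 ≡ 56 (mod 121)
89^5 ≡ 78 (mod 121)
89^10 ≡ 34 (mod 121)
89^11 ≡ 1 (mod 121) ✓
So ord_121(89) = 11, hence |⟨89⟩| = 11.
[(Z/121Z)^× : ⟨89⟩] = 110/11 = 10.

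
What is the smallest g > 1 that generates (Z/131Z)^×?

2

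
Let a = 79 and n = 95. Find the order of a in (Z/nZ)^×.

The order of 79 must divide φ(95) = φ(5·19) = (5−1)·(19−1) = 4·18 = 72 = 2^3 · 3^2.
Divisors of 72: 1, 2, 3, 4, 6, 8, 9, 12, 18, 24, 36, 72.
Check 79^d mod 95 for each divisor in increasing order:
79^1 ≡ 79
79^2 ≡ 66
79^3 ≡ 84
79^4 ≡ 81
79^6 ≡ 26
79^8 ≡ 6
79^9 ≡ 94
79^12 ≡ 11
79^18 ≡ 1
The smallest such exponent is 18, so the order of 79 is 18.

18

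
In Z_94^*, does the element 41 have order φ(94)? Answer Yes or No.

Yes

φ(94) = φ(2)·φ(47) = 1·46 = 46 = 2 · 23.
Test 41^(46/q) mod 94 for each prime factor q of 46:
41^23 ≡ 93 (mod 94)  [q = 2: ≢ 1 ✓]
41^2 ≡ 83 (mod 94)  [q = 23: ≢ 1 ✓]
Every test exponent gives a nontrivial residue, hence 41 generates the full group.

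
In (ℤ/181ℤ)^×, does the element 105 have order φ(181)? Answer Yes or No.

Yes

φ(181) = 181 − 1 = 180 = 2^2 · 3^2 · 5.
It suffices to check that the order of 105 is not a proper divisor of 180: compute 105^(180/q) for q ∈ {2, 3, 5}.
105^90 ≡ 180 (mod 181)  [q = 2: ≢ 1 ✓]
105^60 ≡ 132 (mod 181)  [q = 3: ≢ 1 ✓]
105^36 ≡ 42 (mod 181)  [q = 5: ≢ 1 ✓]
Every test exponent gives a nontrivial residue, hence 105 generates the full group.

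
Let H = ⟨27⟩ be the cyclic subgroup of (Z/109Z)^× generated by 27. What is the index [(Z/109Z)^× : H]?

12

ord(27) | φ(109) = 109 − 1 = 108 = 2^2 · 3^3.
Divisors of 108: 1, 2, 3, 4, 6, 9, 12, 18, 27, 36, 54, 108.
Check 27^d mod 109 for each divisor in increasing order:
27^1 ≡ 27
27^2 ≡ 75
27^3 ≡ 63
27^4 ≡ 66
27^6 ≡ 45
27^9 ≡ 1
The order of 27 is 9, so the subgroup it generates has 9 elements.
[(Z/109Z)^× : ⟨27⟩] = 108/9 = 12.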